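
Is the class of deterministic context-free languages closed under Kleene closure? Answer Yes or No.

L = {c aⁿbⁿ : n≥0} ∪ {cc aⁿb²ⁿ : n≥0} is a DCFL (the number of leading c's fixes which ratio the DPDA checks), but L* is not. Every word of L starts with c, so in a factorisation of the string cc aⁱbʲ (i≥1) into words of L each factor begins at one of the two c's: either the whole string is a single word of L (forcing j = 2i), or it splits as c · (c aⁱbʲ) with c ∈ L (take n = 0) and c aⁱbʲ ∈ L (forcing j = i). Thus L* ∩ cca⁺b* = {cc aⁿbⁿ : n≥1} ∪ {cc aⁿb²ⁿ : n≥1}. A DPDA for L* would give one for this intersection with a regular set, and, started from its configuration after reading cc, one for {aⁿbⁿ : n≥1} ∪ {aⁿb²ⁿ : n≥1}, which no deterministic PDA accepts (a DPDA for it would have a single run on aⁿb²ⁿ, accepting after the prefix aⁿbⁿ and accepting again after n more b's; an ordinary PDA that simulates it on a's and b's and, at any moment when it is accepting, may switch to reading only a fresh letter d while feeding each d to the simulation as a b, would accept aⁱbʲdᵏ (k≥1) exactly when both aⁱbʲ and aⁱbʲ⁺ᵏ are in the language, i.e. its language intersected with the regular set a*b*d⁺ would be exactly {aⁿbⁿdⁿ : n≥1} — impossible, since context-free languages are closed under intersection with regular sets and {aⁿbⁿdⁿ} is not context-free). So L* is not a DCFL.

No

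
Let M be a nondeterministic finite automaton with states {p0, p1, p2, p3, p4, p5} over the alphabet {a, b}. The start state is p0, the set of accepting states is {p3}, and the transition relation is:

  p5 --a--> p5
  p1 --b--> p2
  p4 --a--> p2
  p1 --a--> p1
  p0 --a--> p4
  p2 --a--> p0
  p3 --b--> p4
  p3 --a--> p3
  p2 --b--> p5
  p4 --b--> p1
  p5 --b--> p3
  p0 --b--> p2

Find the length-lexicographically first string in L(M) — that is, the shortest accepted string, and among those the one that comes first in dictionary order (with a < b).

bbb

A breadth-first search from p0 reaches an accepting state first via the path p0 → p2 → p5 → p3 on input bbb.
No string of length < 3 is accepted (BFS exhausts all shorter strings without reaching an accepting state), and bbb is the lexicographically least accepting string of length 3.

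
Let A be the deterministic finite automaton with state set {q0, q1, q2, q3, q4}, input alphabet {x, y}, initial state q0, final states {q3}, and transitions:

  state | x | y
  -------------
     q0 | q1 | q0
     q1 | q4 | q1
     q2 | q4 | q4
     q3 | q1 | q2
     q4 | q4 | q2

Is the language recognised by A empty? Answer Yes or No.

The states reachable from the start state are {q0, q1, q2, q4}.
None of the accepting states {q3} is reachable, so no string is accepted and L(A) = ∅.

Yes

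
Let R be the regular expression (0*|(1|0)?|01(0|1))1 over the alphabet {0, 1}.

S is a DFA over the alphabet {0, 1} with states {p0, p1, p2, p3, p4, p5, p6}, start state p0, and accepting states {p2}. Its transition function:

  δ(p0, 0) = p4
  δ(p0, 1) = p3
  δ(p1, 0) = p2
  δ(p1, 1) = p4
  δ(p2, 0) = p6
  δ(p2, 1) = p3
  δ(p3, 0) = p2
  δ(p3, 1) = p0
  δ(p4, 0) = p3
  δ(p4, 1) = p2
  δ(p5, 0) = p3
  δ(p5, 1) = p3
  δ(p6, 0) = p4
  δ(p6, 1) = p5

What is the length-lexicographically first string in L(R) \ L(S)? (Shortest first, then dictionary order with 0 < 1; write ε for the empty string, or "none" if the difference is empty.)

The string 1 is accepted by R but not by S.
No shorter string lies in the difference, and 1 is the lexicographically first length-1 string in L(R) \ L(S).

1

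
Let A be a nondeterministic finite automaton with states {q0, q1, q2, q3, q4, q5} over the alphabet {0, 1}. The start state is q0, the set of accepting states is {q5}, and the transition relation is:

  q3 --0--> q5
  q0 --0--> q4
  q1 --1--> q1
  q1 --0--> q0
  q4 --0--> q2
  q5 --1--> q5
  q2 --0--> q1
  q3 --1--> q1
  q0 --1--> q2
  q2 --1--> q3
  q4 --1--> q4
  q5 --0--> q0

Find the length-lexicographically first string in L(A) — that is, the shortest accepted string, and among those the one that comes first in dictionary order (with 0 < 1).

A breadth-first search from q0 reaches an accepting state first via the path q0 → q2 → q3 → q5 on input 110.
No string of length < 3 is accepted (BFS exhausts all shorter strings without reaching an accepting state), and 110 is the lexicographically least accepting string of length 3.

110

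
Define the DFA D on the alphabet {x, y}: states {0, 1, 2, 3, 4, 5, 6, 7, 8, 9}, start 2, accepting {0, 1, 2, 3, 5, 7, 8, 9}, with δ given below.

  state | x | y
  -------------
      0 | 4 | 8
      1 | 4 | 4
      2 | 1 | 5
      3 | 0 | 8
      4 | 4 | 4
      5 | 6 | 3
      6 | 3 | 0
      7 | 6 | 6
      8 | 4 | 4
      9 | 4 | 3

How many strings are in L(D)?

The useful subgraph on states {0, 1, 2, 3, 5, 6, 8} is acyclic, so L(D) is finite; the longest accepting path visits 6 useful states, giving maximum string length 5.
Counting accepting paths from 2 by length: 1 of length 0, 2 of length 1, 1 of length 2, 4 of length 3, 4 of length 4, 1 of length 5. Total 13.

13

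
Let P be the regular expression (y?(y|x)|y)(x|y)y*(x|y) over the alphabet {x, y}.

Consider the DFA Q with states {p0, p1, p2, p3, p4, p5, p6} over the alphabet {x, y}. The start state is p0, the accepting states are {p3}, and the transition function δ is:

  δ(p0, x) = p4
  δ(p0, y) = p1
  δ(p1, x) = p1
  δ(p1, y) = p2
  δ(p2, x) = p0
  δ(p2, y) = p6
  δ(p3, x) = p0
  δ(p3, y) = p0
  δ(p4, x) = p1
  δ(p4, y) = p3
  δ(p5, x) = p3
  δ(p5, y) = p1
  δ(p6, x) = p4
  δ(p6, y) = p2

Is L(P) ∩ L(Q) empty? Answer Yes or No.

Yes

Converting the expression P to a DFA (subset construction, then merging equivalent states) gives the minimal DFA with states {r0, r1, r2, r3, r4, r5, r6, r7}, start state r0, accepting states {r5, r6} and transitions r0: x→r1, y→r2; r1: x→r3, y→r3; r2: x→r4, y→r4; r3: x→r5, y→r6; r4: x→r6, y→r6; r5: x→r7, y→r7; r6: x→r5, y→r6; r7: x→r7, y→r7.
Exploring the product automaton P × Q from the start pair (r0, p0), following both machines on each input symbol, reaches 20 state pairs: (r0, p0), (r1, p4), (r2, p1), (r3, p1), (r3, p3), (r4, p1), (r4, p2), (r5, p1), (r6, p2), (r5, p0), (r6, p0), (r6, p1), (r6, p6), (r7, p1), (r7, p2), (r7, p4), (r5, p4), (r7, p0), (r7, p6), (r7, p3).
P accepts in {r5, r6} and Q accepts in {p3}; no reachable pair has both components accepting, so no string drives both machines to acceptance simultaneously and L(P) ∩ L(Q) = ∅.
So no string is accepted by both, and the intersection is empty.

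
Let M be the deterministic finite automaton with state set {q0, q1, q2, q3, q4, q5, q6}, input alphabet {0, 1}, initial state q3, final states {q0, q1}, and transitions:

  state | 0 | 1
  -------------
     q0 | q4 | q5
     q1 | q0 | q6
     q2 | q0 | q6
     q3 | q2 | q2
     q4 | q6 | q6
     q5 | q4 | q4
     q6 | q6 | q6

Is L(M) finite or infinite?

finite

The useful states (reachable from q3 and able to reach an accepting state) are {q0, q2, q3}.
Restricted to these states the transition graph has no cycle, so every accepting path has bounded length and L is finite.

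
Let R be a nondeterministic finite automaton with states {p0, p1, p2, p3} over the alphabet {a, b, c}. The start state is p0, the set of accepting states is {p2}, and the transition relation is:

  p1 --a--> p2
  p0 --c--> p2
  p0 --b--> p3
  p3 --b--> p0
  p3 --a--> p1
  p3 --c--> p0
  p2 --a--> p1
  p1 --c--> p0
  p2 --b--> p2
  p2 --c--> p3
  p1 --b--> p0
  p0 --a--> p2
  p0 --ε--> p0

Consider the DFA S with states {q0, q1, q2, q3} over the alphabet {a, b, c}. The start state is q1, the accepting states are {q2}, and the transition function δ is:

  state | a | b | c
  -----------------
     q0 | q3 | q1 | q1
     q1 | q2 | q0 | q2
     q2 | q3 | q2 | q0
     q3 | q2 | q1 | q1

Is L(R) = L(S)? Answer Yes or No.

Exploring the product automaton R × S from the start pair (p0, q1), following both machines on each input symbol, reaches 4 state pairs: (p0, q1), (p2, q2), (p3, q0), (p1, q3).
R accepts in {p2} and S accepts in {q2}. In every reachable pair the two components are either both accepting — (p2, q2) — or both non-accepting, so no string is accepted by exactly one of the machines: L(R) \ L(S) and L(S) \ L(R) are both empty.
Hence every string is accepted by R iff it is accepted by S, and the two languages coincide.

Yes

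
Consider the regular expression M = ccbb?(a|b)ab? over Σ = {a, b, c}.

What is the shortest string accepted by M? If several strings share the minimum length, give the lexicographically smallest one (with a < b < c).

ccbaa

By inspection of the expression, no string of length less than 5 matches, and ccbaa is the lexicographically first match of length 5.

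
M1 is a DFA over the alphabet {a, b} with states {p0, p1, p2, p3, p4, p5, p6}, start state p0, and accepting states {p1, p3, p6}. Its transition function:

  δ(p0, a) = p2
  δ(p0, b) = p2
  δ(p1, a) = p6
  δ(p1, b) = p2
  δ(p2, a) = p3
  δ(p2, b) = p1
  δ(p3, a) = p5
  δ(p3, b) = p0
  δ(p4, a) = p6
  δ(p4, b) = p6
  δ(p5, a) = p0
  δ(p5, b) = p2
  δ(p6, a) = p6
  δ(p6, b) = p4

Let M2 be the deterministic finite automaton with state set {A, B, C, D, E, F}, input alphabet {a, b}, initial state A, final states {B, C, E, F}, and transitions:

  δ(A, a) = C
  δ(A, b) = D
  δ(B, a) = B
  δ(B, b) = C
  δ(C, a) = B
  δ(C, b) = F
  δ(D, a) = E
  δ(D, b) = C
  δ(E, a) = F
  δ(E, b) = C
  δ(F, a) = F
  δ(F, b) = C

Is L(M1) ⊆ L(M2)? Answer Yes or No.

Yes

Exploring the product automaton M1 × M2 from the start pair (p0, A), following both machines on each input symbol, reaches 18 state pairs: (p0, A), (p2, C), (p2, D), (p3, B), (p1, F), (p3, E), (p1, C), (p5, B), (p0, C), (p6, F), (p5, F), (p6, B), (p2, F), (p0, B), (p2, B), (p4, C), (p0, F), (p3, F).
M1 accepts in {p1, p3, p6} and M2 accepts in {B, C, E, F}. The reachable pairs whose M1-component is accepting are (p3, B), (p1, F), (p3, E), (p1, C), (p6, F), (p6, B), (p3, F); in each of them the M2-component is accepting too, so the product for L(M1) \ L(M2) (M1-component accepting, M2-component rejecting) has no reachable accepting pair and the difference is empty.
Hence every string in L(M1) is also in L(M2).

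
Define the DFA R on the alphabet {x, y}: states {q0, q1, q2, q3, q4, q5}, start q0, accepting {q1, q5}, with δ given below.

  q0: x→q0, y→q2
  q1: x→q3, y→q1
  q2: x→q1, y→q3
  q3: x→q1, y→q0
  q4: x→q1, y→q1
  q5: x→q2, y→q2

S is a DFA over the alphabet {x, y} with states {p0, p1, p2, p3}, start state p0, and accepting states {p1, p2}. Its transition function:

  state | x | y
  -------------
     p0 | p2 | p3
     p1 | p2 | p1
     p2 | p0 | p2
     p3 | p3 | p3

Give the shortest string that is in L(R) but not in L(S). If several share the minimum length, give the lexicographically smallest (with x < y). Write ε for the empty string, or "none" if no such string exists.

The string yx is accepted by R but not by S.
No shorter string lies in the difference, and yx is the lexicographically first length-2 string in L(R) \ L(S).

yx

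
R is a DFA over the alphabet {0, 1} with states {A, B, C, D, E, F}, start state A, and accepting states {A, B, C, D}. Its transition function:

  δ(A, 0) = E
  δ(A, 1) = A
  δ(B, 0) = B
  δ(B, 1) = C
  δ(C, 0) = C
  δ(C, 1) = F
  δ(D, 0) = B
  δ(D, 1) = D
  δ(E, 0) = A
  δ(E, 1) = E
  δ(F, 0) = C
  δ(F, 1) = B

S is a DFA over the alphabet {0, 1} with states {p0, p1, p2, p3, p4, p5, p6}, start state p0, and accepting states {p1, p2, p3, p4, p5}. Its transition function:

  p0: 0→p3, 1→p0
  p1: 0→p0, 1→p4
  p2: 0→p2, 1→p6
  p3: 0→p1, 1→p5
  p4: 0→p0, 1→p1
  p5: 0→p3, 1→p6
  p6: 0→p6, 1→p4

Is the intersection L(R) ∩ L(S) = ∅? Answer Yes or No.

No

The string 00 is accepted by both R and S.
Hence L(R) ∩ L(S) ≠ ∅.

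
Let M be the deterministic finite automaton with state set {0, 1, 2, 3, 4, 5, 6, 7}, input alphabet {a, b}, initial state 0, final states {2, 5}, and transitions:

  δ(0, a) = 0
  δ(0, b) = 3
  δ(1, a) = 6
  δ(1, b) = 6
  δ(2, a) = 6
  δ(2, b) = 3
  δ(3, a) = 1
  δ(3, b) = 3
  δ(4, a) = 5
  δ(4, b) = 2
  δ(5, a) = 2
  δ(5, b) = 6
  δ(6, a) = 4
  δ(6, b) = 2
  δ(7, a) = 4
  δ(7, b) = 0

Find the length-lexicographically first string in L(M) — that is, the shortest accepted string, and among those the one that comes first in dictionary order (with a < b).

A breadth-first search from 0 reaches an accepting state first via the path 0 → 3 → 1 → 6 → 2 on input baab.
No string of length < 4 is accepted (BFS exhausts all shorter strings without reaching an accepting state), and baab is the lexicographically least accepting string of length 4.

baab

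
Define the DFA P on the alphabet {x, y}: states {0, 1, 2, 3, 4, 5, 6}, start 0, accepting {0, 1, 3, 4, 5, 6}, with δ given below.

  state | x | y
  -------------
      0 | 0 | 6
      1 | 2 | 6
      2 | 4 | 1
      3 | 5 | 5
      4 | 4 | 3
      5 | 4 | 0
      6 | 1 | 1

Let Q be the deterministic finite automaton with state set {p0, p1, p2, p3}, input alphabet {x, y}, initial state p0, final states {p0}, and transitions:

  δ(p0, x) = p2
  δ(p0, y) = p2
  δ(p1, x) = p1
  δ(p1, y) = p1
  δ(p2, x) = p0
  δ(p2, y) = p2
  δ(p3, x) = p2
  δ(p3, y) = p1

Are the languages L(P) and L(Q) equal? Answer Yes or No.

No

The string x is accepted by P but rejected by Q.
So L(P) ≠ L(Q).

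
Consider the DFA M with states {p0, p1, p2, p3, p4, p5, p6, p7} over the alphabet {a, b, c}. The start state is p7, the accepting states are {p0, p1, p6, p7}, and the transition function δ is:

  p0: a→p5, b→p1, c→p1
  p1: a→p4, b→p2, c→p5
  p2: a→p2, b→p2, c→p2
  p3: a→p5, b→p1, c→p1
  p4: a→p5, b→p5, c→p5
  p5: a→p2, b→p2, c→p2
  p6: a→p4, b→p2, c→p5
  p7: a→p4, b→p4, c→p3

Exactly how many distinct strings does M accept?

The useful subgraph on states {p1, p3, p7} is acyclic, so L(M) is finite; the longest accepting path visits 3 useful states, giving maximum string length 2.
Counting accepting paths from p7 by length: 1 of length 0, 2 of length 2. Total 3.

3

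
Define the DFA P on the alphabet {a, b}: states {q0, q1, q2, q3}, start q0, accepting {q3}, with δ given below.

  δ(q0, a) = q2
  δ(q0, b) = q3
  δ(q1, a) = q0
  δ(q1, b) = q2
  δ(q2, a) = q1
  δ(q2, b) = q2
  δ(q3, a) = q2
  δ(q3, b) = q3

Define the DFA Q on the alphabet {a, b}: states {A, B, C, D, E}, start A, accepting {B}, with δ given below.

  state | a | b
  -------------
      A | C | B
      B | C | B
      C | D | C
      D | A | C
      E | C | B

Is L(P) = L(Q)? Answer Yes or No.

Exploring the product automaton P × Q from the start pair (q0, A), following both machines on each input symbol, reaches 4 state pairs: (q0, A), (q2, C), (q3, B), (q1, D).
P accepts in {q3} and Q accepts in {B}. In every reachable pair the two components are either both accepting — (q3, B) — or both non-accepting, so no string is accepted by exactly one of the machines: L(P) \ L(Q) and L(Q) \ L(P) are both empty.
Hence every string is accepted by P iff it is accepted by Q, and the two languages coincide.

Yes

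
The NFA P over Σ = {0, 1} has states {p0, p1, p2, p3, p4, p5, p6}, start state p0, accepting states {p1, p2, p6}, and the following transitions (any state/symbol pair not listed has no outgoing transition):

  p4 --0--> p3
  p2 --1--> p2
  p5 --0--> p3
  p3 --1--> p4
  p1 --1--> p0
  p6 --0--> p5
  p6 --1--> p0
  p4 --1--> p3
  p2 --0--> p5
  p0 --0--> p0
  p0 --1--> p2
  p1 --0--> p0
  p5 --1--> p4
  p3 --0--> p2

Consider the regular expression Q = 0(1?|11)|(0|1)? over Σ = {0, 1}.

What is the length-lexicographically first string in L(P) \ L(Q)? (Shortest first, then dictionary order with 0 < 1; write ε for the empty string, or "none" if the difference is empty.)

The string 11 is accepted by P but not by Q.
No shorter string lies in the difference, and 11 is the lexicographically first length-2 string in L(P) \ L(Q).

11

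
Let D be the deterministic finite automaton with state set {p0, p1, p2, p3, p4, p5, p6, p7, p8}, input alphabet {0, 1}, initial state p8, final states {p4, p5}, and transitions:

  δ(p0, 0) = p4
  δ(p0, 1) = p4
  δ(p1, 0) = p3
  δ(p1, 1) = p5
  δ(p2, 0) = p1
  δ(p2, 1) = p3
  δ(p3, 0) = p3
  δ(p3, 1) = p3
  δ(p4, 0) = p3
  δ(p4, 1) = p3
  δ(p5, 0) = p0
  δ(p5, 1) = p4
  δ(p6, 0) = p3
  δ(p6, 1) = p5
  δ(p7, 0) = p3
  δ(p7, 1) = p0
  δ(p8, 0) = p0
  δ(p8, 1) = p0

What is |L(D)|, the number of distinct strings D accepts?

The useful subgraph on states {p0, p4, p8} is acyclic, so L(D) is finite; the longest accepting path visits 3 useful states, giving maximum string length 2.
Counting accepting paths from p8 by length: 4 of length 2. Total 4.

4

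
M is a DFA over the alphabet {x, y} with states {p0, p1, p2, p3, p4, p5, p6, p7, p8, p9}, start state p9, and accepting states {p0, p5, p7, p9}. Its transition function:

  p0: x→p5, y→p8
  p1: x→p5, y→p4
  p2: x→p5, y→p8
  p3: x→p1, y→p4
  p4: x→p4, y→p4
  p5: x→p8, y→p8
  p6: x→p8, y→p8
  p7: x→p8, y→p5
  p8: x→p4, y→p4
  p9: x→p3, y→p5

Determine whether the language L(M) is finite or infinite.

finite

The useful states (reachable from p9 and able to reach an accepting state) are {p1, p3, p5, p9}.
Restricted to these states the transition graph has no cycle, so every accepting path has bounded length and L is finite.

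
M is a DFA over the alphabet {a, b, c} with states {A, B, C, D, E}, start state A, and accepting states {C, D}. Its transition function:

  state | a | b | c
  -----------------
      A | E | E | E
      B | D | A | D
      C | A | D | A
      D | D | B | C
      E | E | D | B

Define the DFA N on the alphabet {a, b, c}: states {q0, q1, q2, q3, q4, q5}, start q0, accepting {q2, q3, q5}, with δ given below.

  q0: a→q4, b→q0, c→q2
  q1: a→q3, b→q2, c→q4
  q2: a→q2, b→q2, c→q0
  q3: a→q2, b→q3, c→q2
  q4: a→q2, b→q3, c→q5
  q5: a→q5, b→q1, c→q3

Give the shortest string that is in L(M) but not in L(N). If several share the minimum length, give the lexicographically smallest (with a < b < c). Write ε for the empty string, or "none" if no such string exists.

bb

The string bb is accepted by M but not by N.
No shorter string lies in the difference, and bb is the lexicographically first length-2 string in L(M) \ L(N).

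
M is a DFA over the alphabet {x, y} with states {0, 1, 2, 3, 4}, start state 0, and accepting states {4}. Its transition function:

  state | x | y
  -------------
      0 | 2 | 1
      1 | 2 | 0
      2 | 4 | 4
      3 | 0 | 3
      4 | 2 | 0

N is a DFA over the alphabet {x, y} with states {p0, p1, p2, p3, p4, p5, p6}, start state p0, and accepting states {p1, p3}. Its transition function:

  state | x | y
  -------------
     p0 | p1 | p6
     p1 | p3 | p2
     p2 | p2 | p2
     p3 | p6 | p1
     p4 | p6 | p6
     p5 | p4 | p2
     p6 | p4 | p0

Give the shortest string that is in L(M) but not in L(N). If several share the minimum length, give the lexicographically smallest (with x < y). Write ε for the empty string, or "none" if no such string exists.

xy

The string xy is accepted by M but not by N.
No shorter string lies in the difference, and xy is the lexicographically first length-2 string in L(M) \ L(N).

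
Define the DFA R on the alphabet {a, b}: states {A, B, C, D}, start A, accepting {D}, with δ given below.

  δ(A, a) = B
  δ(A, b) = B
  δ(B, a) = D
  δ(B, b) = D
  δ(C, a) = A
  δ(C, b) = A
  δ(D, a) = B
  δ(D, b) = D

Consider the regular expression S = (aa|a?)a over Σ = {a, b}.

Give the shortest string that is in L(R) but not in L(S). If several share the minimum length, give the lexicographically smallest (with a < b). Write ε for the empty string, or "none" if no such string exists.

ab

The string ab is accepted by R but not by S.
No shorter string lies in the difference, and ab is the lexicographically first length-2 string in L(R) \ L(S).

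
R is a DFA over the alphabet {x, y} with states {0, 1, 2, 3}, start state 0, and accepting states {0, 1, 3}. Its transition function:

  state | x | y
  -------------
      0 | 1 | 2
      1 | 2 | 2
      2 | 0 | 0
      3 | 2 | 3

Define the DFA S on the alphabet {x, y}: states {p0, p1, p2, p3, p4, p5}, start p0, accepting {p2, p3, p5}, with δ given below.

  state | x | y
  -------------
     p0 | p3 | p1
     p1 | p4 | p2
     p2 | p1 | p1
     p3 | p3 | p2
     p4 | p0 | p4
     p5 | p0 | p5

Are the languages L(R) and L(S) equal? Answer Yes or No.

No

The empty string ε is accepted by R but rejected by S.
So L(R) ≠ L(S).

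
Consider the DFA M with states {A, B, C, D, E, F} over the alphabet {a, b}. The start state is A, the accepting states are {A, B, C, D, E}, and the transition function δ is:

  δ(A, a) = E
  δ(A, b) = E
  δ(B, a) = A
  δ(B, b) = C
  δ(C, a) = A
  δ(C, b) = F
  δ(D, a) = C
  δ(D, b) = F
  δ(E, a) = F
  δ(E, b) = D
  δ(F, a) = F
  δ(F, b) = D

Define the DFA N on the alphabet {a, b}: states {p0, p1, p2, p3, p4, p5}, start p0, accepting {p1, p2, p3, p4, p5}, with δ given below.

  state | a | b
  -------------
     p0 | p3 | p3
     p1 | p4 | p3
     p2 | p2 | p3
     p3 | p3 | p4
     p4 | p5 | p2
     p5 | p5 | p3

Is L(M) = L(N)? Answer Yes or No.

No

The empty string ε is accepted by M but rejected by N.
So L(M) ≠ L(N).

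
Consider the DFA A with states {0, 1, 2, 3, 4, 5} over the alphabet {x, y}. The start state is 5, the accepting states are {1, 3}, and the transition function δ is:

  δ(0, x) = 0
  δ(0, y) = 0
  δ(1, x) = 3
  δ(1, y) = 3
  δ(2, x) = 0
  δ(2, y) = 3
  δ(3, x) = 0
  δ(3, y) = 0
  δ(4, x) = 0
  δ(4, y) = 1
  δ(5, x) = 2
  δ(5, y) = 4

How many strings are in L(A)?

4

The useful subgraph on states {1, 2, 3, 4, 5} is acyclic, so L(A) is finite; the longest accepting path visits 4 useful states, giving maximum string length 3.
Counting accepting paths from 5 by length: 2 of length 2, 2 of length 3. Total 4.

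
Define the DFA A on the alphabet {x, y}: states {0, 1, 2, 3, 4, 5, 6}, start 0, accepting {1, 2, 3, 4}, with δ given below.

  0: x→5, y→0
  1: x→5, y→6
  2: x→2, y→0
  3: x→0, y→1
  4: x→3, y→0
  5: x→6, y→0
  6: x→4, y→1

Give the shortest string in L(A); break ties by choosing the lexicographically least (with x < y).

A breadth-first search from 0 reaches an accepting state first via the path 0 → 5 → 6 → 4 on input xxx.
No string of length < 3 is accepted (BFS exhausts all shorter strings without reaching an accepting state), and xxx is the lexicographically least accepting string of length 3.

xxx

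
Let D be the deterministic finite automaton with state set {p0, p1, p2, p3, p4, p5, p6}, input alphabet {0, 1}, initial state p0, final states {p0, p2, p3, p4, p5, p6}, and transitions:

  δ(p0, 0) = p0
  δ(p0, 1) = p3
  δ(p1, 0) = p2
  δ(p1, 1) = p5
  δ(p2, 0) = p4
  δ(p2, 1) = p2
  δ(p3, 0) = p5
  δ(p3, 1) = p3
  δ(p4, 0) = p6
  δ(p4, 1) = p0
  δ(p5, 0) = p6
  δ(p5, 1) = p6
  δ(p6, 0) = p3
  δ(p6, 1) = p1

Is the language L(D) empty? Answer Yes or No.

The empty string ε is accepted: the run p0 ends in the accepting state p0.
Since at least one string is accepted, L(D) is not empty.

No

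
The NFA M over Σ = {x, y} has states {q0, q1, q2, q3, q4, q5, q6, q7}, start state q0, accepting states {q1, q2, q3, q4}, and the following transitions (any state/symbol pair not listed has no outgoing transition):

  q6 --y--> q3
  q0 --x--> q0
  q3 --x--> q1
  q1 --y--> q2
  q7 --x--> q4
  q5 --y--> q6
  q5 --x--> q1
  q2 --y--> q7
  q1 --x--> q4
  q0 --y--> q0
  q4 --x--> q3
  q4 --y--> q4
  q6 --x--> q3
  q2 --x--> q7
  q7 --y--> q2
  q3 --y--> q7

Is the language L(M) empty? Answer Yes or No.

Yes

The states reachable from the start state are {q0}.
None of the accepting states {q1, q2, q3, q4} is reachable, so no string is accepted and L(M) = ∅.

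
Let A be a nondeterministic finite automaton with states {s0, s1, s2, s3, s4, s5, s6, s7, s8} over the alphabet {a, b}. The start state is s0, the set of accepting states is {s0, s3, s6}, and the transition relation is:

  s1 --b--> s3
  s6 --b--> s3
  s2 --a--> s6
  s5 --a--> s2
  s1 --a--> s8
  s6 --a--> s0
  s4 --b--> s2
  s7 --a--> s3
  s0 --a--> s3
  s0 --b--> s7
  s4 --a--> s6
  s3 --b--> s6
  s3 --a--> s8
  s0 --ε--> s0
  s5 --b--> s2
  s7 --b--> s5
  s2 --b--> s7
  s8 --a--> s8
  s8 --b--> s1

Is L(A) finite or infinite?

State s8 is reachable from the start and can reach an accepting state, and it lies on the cycle s8 → s8.
Traversing that cycle any number of times yields accepted strings of unbounded length, so the language is infinite.

infinite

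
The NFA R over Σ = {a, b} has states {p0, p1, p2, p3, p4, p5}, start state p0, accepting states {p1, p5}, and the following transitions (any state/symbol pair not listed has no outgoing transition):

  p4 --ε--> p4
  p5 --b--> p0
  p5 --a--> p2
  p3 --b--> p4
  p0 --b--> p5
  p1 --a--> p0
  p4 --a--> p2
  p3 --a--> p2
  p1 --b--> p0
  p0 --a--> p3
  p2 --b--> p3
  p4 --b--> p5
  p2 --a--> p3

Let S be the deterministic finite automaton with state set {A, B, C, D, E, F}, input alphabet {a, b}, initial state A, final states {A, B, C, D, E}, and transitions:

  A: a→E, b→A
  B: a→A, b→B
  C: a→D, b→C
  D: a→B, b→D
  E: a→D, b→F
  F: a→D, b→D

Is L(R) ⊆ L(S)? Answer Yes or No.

Exploring the product automaton R × S from the start pair (p0, A), following both machines on each input symbol, reaches 19 state pairs: (p0, A), (p3, E), (p5, A), (p2, D), (p4, F), (p2, E), (p3, B), (p3, D), (p5, D), (p3, F), (p2, A), (p4, B), (p2, B), (p4, D), (p0, D), (p3, A), (p5, B), (p4, A), (p0, B).
R accepts in {p1, p5} and S accepts in {A, B, C, D, E}. The reachable pairs whose R-component is accepting are (p5, A), (p5, D), (p5, B); in each of them the S-component is accepting too, so the product for L(R) \ L(S) (R-component accepting, S-component rejecting) has no reachable accepting pair and the difference is empty.
Hence every string in L(R) is also in L(S).

Yes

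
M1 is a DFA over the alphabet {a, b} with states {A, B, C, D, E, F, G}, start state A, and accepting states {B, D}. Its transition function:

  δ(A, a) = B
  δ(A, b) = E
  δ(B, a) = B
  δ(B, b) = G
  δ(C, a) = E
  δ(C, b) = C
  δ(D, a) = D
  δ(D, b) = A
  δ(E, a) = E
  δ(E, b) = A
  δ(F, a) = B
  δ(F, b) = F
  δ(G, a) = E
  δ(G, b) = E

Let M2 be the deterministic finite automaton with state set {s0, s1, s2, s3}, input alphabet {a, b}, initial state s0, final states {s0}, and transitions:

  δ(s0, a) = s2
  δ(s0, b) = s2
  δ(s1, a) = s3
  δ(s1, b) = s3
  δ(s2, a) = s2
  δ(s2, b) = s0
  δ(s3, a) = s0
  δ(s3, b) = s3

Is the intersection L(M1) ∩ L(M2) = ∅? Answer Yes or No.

Yes

Exploring the product automaton M1 × M2 from the start pair (A, s0), following both machines on each input symbol, reaches 4 state pairs: (A, s0), (B, s2), (E, s2), (G, s0).
M1 accepts in {B, D} and M2 accepts in {s0}; no reachable pair has both components accepting, so no string drives both machines to acceptance simultaneously and L(M1) ∩ L(M2) = ∅.
So no string is accepted by both, and the intersection is empty.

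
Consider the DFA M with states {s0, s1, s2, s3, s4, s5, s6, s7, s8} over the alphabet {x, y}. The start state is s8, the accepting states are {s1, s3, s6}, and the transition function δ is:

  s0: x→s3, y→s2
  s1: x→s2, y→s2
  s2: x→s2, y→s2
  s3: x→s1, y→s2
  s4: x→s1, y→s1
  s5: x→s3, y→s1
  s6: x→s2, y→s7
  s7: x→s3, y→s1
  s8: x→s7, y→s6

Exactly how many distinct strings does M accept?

7

The useful subgraph on states {s1, s3, s6, s7, s8} is acyclic, so L(M) is finite; the longest accepting path visits 5 useful states, giving maximum string length 4.
Counting accepting paths from s8 by length: 1 of length 1, 2 of length 2, 3 of length 3, 1 of length 4. Total 7.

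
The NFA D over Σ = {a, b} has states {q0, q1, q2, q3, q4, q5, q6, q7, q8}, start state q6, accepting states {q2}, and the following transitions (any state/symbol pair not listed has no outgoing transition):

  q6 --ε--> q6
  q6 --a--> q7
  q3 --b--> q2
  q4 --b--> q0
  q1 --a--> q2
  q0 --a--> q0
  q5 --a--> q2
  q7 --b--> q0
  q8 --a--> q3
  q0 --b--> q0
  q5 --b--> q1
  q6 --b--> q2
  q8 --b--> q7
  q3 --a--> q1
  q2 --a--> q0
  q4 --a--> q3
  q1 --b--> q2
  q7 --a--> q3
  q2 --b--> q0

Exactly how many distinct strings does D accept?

The useful subgraph on states {q1, q2, q3, q6, q7} is acyclic, so L(D) is finite; the longest accepting path visits 5 useful states, giving maximum string length 4.
Counting accepting paths from q6 by length: 1 of length 1, 1 of length 3, 2 of length 4. Total 4.

4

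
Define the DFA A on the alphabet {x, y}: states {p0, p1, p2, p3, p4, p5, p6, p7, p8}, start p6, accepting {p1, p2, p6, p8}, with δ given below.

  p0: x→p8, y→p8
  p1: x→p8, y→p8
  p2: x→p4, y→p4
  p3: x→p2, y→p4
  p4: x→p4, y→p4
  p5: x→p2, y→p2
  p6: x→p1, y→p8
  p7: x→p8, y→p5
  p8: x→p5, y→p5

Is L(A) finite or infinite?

The useful states (reachable from p6 and able to reach an accepting state) are {p1, p2, p5, p6, p8}.
Restricted to these states the transition graph has no cycle, so every accepting path has bounded length and L is finite.

finite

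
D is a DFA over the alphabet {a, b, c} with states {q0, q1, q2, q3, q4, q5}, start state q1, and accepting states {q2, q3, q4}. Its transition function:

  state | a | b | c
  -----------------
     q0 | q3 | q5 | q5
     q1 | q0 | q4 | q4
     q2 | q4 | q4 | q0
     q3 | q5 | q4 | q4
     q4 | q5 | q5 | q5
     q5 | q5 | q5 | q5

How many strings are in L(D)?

The useful subgraph on states {q0, q1, q3, q4} is acyclic, so L(D) is finite; the longest accepting path visits 4 useful states, giving maximum string length 3.
Counting accepting paths from q1 by length: 2 of length 1, 1 of length 2, 2 of length 3. Total 5.

5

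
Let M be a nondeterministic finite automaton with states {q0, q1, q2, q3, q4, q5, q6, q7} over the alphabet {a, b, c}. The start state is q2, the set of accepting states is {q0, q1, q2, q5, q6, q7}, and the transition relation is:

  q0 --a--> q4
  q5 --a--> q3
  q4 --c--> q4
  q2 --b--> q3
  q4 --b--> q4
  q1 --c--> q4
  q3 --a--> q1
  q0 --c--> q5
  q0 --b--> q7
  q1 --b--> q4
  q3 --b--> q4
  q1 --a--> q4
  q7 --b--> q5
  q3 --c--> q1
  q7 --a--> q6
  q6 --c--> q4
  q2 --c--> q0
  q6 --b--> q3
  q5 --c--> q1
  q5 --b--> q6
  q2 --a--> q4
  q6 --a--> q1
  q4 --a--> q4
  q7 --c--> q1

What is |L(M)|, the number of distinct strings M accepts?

26

The useful subgraph on states {q0, q1, q2, q3, q5, q6, q7} is acyclic, so L(M) is finite; the longest accepting path visits 7 useful states, giving maximum string length 6.
Counting accepting paths from q2 by length: 1 of length 0, 1 of length 1, 4 of length 2, 5 of length 3, 6 of length 4, 7 of length 5, 2 of length 6. Total 26.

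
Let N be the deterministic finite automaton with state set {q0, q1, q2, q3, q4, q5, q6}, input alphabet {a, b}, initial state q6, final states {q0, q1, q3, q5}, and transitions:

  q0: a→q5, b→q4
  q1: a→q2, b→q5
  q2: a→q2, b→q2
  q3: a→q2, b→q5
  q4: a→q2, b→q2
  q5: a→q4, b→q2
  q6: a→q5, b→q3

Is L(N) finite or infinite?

finite

The useful states (reachable from q6 and able to reach an accepting state) are {q3, q5, q6}.
Restricted to these states the transition graph has no cycle, so every accepting path has bounded length and L is finite.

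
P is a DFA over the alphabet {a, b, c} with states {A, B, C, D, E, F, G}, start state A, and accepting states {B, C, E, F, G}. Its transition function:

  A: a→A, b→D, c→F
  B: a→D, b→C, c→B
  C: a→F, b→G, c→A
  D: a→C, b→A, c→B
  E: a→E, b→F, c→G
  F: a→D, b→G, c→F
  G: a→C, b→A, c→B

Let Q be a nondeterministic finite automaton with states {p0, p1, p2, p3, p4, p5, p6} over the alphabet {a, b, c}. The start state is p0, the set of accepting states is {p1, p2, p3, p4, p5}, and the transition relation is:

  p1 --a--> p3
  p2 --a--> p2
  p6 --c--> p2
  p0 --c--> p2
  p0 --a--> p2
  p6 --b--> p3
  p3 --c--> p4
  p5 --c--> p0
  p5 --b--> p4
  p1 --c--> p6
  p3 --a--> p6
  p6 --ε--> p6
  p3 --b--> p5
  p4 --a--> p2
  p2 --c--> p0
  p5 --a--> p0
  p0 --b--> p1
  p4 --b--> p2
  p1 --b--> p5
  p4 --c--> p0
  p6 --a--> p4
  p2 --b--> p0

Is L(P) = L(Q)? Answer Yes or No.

The string ac is accepted by P but rejected by Q.
So L(P) ≠ L(Q).

No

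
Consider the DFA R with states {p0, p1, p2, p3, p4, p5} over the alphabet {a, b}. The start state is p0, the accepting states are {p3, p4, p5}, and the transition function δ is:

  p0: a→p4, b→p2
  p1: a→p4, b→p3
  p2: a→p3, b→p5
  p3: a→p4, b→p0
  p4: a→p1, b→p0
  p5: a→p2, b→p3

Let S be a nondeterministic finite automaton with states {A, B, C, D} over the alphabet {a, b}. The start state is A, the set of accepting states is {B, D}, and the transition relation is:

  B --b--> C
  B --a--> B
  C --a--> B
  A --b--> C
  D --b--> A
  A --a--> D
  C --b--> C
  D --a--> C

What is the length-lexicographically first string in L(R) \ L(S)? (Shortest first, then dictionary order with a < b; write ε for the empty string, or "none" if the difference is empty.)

bb

The string bb is accepted by R but not by S.
No shorter string lies in the difference, and bb is the lexicographically first length-2 string in L(R) \ L(S).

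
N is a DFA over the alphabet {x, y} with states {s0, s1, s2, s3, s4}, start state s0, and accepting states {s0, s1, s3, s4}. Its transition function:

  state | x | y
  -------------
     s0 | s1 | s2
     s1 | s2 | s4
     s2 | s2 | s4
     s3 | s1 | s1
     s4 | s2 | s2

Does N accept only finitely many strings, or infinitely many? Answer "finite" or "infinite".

infinite

State s2 is reachable from the start and can reach an accepting state, and it lies on the cycle s2 → s2.
Traversing that cycle any number of times yields accepted strings of unbounded length, so the language is infinite.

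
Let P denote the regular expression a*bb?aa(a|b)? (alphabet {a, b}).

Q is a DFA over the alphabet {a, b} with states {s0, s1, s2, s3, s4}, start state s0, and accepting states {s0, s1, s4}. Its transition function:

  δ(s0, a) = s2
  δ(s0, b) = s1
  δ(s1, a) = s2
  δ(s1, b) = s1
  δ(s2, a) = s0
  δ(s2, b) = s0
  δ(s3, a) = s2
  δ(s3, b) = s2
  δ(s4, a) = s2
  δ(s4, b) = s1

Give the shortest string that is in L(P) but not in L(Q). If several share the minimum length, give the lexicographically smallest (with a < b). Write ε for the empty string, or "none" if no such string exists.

The string baaa is accepted by P but not by Q.
No shorter string lies in the difference, and baaa is the lexicographically first length-4 string in L(P) \ L(Q).

baaa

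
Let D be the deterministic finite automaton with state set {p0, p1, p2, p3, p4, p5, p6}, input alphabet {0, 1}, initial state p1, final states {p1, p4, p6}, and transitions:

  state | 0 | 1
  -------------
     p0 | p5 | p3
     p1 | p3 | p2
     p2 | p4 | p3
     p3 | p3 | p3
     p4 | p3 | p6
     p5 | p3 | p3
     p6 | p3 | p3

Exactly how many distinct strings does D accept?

The useful subgraph on states {p1, p2, p4, p6} is acyclic, so L(D) is finite; the longest accepting path visits 4 useful states, giving maximum string length 3.
Counting accepting paths from p1 by length: 1 of length 0, 1 of length 2, 1 of length 3. Total 3.

3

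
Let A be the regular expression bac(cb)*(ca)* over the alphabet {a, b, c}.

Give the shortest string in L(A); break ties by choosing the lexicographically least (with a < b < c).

bac

By inspection of the expression, no string of length less than 3 matches, and bac is the lexicographically first match of length 3.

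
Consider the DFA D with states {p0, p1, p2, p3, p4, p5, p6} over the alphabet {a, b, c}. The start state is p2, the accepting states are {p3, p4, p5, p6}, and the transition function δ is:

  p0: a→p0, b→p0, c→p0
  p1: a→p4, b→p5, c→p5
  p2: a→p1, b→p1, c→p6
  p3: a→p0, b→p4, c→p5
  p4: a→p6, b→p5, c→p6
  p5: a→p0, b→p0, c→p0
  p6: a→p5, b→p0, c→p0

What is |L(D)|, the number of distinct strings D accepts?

18

The useful subgraph on states {p1, p2, p4, p5, p6} is acyclic, so L(D) is finite; the longest accepting path visits 5 useful states, giving maximum string length 4.
Counting accepting paths from p2 by length: 1 of length 1, 7 of length 2, 6 of length 3, 4 of length 4. Total 18.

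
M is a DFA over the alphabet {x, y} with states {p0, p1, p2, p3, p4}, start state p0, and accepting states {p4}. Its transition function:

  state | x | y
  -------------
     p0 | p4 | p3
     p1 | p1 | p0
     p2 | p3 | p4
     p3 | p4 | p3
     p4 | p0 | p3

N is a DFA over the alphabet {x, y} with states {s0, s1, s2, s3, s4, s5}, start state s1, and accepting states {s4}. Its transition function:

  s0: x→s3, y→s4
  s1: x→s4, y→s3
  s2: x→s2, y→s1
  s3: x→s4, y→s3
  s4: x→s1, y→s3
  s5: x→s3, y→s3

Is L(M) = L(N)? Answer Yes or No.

Yes

Exploring the product automaton M × N from the start pair (p0, s1), following both machines on each input symbol, reaches 3 state pairs: (p0, s1), (p4, s4), (p3, s3).
M accepts in {p4} and N accepts in {s4}. In every reachable pair the two components are either both accepting — (p4, s4) — or both non-accepting, so no string is accepted by exactly one of the machines: L(M) \ L(N) and L(N) \ L(M) are both empty.
Hence every string is accepted by M iff it is accepted by N, and the two languages coincide.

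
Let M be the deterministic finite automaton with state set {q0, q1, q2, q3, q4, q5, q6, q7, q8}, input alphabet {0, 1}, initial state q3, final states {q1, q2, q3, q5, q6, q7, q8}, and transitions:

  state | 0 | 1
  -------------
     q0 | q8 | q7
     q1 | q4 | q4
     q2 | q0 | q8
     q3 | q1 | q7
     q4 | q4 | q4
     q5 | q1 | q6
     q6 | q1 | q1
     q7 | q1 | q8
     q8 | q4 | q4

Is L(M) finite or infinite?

finite

The useful states (reachable from q3 and able to reach an accepting state) are {q1, q3, q7, q8}.
Restricted to these states the transition graph has no cycle, so every accepting path has bounded length and L is finite.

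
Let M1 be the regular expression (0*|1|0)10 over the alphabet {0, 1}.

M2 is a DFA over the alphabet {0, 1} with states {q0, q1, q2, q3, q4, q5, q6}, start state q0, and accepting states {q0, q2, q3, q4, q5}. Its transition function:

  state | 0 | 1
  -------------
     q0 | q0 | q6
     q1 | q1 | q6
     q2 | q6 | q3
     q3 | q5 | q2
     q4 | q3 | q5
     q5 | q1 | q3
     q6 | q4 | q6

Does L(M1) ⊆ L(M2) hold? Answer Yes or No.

Yes

Converting the expression M1 to a DFA (subset construction, then merging equivalent states) gives the minimal DFA with states {r0, r1, r2, r3, r4, r5}, start state r0, accepting states {r4} and transitions r0: 0→r1, 1→r2; r1: 0→r1, 1→r3; r2: 0→r4, 1→r3; r3: 0→r4, 1→r5; r4: 0→r5, 1→r5; r5: 0→r5, 1→r5.
Exploring the product automaton M1 × M2 from the start pair (r0, q0), following both machines on each input symbol, reaches 11 state pairs: (r0, q0), (r1, q0), (r2, q6), (r3, q6), (r4, q4), (r5, q6), (r5, q3), (r5, q5), (r5, q4), (r5, q2), (r5, q1).
M1 accepts in {r4} and M2 accepts in {q0, q2, q3, q4, q5}. The reachable pairs whose M1-component is accepting are (r4, q4); in each of them the M2-component is accepting too, so the product for L(M1) \ L(M2) (M1-component accepting, M2-component rejecting) has no reachable accepting pair and the difference is empty.
Hence every string in L(M1) is also in L(M2).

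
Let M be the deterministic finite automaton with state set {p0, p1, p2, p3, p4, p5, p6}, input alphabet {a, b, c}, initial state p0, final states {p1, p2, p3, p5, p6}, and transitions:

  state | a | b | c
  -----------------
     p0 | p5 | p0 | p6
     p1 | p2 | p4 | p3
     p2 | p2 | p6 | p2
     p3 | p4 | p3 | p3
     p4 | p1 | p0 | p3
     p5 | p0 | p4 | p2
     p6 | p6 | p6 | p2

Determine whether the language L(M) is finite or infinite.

infinite

State p0 is reachable from the start and can reach an accepting state, and it lies on the cycle p0 → p0.
Traversing that cycle any number of times yields accepted strings of unbounded length, so the language is infinite.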